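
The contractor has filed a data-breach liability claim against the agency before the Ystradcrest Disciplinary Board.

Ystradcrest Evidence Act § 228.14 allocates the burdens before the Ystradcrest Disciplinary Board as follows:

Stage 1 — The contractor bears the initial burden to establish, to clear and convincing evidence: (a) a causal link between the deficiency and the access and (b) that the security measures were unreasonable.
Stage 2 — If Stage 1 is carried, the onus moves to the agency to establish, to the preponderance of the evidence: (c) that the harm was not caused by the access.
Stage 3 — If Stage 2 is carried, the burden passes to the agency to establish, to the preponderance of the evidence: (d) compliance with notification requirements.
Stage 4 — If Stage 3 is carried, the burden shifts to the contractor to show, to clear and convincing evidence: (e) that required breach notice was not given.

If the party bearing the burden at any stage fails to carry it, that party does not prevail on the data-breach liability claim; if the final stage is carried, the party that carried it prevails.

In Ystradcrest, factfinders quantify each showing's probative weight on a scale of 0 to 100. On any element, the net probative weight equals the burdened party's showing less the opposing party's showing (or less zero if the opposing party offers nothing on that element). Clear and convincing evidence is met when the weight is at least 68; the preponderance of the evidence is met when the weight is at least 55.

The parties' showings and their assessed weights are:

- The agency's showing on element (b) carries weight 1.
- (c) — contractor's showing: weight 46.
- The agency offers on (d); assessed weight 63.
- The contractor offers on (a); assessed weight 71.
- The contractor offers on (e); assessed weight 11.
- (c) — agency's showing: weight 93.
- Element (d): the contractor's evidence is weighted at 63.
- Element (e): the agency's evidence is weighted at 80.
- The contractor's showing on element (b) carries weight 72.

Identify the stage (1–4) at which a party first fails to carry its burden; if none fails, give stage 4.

stage 2

At Stage 1 the contractor must meet clear and convincing evidence (weight is at least 68): on (a) the weight is 71, which does reach 68, so (a) meets the standard; on (b) the weight is 72 less the opposing 1 gives net 71, ≥ 68, so (b) meets the standard.
  Stage 1 is satisfied; the onus moves to the agency.
At Stage 2 the agency must meet the preponderance of the evidence (weight is at least 55): on (c) the weight is 93 less the opposing 46 gives net 47, < 55, so (c) does not meet the standard.
  Stage 2 not carried; the agency fails its burden.
So the contractor prevails.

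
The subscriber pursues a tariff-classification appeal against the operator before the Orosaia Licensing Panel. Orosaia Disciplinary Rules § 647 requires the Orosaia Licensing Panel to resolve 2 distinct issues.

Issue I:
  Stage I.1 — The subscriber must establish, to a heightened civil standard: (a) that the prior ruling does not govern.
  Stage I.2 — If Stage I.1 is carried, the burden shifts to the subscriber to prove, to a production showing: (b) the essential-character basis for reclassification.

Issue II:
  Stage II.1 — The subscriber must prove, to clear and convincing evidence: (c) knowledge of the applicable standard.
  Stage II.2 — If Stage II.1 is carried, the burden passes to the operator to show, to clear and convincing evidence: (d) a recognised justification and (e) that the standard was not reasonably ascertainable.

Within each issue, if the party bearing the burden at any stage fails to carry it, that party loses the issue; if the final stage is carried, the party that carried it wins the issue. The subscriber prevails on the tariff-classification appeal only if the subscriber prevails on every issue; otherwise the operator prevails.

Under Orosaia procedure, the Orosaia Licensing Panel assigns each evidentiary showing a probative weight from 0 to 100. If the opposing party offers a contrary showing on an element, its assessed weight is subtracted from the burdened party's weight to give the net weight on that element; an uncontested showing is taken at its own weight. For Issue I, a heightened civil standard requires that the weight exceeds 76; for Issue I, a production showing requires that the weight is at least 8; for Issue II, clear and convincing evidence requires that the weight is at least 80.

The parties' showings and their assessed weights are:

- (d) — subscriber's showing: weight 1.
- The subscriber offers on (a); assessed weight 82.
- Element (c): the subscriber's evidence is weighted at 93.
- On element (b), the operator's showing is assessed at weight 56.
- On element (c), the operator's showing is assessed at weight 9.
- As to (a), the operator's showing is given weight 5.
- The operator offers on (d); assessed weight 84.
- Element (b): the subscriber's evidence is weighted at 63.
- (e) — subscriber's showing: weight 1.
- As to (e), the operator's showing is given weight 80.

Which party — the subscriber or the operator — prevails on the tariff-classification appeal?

operator

— Issue I —
At Stage I.1 the subscriber must meet a heightened civil standard (weight exceeds 76): on (a) the weight is 82 less the opposing 5 gives net 77, which does exceed 76, so (a) meets the standard.
  Stage I.1 is satisfied; the subscriber continues to bear the burden.
At Stage I.2 the subscriber must meet a production showing (weight is at least 8): on (b) the weight is 63 less the opposing 56 gives net 7, < 8, so (b) does not meet the standard.
  Not every element is met, so the subscriber fails to carry Stage I.2.
The operator prevails on this issue.
— Issue II —
Stage II.1 (subscriber, clear and convincing evidence, weight is at least 80): (c) net 93−9=84 ≥ 80 — meets.
  All elements met. The burden passes to the operator.
Stage II.2 (operator, clear and convincing evidence, weight is at least 80): (d) net 84−1=83 ≥ 80 — meets; (e) net 80−1=79 < 80 — fails.
  Stage II.2 not carried; the operator fails its burden.
So the subscriber prevails on this issue.
Per-issue: Issue I → operator; Issue II → subscriber. The subscriber must prevail on every issue; overall, the operator prevails.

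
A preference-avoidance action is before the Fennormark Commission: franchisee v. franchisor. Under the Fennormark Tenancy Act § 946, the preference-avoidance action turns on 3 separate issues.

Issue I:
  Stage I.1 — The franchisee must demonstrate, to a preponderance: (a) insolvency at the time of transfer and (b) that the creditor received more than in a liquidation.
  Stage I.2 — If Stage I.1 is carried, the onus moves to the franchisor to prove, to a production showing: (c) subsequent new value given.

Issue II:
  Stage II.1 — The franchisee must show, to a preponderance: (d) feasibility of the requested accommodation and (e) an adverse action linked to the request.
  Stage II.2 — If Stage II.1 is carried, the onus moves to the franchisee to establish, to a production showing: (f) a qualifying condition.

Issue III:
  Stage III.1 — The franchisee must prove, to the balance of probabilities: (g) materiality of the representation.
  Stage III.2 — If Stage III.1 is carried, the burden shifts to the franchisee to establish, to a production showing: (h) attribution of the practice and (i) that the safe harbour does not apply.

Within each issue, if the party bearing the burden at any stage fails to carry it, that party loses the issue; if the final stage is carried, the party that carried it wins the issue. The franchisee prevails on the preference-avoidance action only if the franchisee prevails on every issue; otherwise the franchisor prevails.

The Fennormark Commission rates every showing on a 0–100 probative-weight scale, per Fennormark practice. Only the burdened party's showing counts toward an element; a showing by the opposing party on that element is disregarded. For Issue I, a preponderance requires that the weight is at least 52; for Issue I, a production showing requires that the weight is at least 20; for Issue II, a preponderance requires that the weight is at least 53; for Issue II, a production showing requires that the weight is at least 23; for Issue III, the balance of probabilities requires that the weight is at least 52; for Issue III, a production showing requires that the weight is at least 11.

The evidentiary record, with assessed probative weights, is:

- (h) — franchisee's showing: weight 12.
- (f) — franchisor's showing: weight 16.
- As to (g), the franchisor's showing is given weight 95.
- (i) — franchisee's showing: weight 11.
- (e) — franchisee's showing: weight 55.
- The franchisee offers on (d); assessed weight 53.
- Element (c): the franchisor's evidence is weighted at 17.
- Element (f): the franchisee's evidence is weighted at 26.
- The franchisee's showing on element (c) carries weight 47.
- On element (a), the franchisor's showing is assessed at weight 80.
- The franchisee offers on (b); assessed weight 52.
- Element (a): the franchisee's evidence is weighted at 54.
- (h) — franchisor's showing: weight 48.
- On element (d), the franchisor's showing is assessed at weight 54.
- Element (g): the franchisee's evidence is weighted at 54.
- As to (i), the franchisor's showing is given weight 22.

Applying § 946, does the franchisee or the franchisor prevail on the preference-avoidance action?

— Issue I —
Stage I.1 — burden on franchisee; standard: a preponderance (weight is at least 52).
    (a): 54 (franchisor's 80 disregarded) ≥ 52 [met]
    (b): 52 ≥ 52 [met]
  The franchisee carries Stage I.1; the franchisor now bears the burden.
Stage I.2 — burden on franchisor; standard: a production showing (weight is at least 20).
    (c): 17 (franchisee's 47 disregarded) < 20 [not met]
  The franchisor does not carry Stage I.2.
The analysis ends at Stage I.2; the franchisee prevails on this issue.
— Issue II —
At Stage II.1 the franchisee must meet a preponderance (weight is at least 53): on (d) the weight is 53 (the franchisor's 54 is given no effect), ≥ 53, so (d) meets the standard; on (e) the weight is 55, which does reach 53, so (e) meets the standard.
  Stage II.1 carried; the burden remains with the franchisee.
At Stage II.2 the franchisee must meet a production showing (weight is at least 23): on (f) the weight is 26 (the franchisor's 16 is given no effect), ≥ 23, so (f) meets the standard.
  The franchisee carries the last stage.
All stages carried — the franchisee prevails on this issue.
— Issue III —
Stage III.1 — burden on franchisee; standard: the balance of probabilities (weight is at least 52).
    (g): 54 (franchisor's 95 disregarded) ≥ 52 [met]
  All elements met. The franchisee retains the burden for Stage III.2.
Stage III.2 — burden on franchisee; standard: a production showing (weight is at least 11).
    (h): 12 (franchisor's 48 disregarded) ≥ 11 [met]
    (i): 11 (franchisor's 22 disregarded) ≥ 11 [met]
  Stage III.2 carried; the final stage is satisfied.
Every stage carried; the franchisee prevails on this issue.
Per-issue: Issue I → franchisee; Issue II → franchisee; Issue III → franchisee. The franchisee must prevail on every issue; overall, the franchisee prevails.

franchisee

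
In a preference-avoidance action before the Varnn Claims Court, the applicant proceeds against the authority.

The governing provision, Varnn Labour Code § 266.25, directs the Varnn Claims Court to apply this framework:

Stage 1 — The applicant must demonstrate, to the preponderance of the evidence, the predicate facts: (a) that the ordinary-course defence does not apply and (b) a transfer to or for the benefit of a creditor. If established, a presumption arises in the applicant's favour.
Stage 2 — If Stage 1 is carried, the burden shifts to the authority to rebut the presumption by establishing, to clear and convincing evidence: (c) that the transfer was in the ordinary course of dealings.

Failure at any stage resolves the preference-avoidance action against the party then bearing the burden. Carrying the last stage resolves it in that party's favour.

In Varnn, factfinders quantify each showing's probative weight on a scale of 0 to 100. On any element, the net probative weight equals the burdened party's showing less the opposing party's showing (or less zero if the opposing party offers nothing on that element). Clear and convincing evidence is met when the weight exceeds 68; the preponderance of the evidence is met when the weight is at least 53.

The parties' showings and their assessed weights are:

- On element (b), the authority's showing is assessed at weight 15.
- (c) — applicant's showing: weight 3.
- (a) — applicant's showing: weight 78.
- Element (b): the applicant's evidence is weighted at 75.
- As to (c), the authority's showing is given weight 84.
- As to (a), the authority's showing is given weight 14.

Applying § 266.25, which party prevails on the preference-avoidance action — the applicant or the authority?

authority

At Stage 1 the applicant must meet the preponderance of the evidence (weight is at least 53): on (a) the weight is 78 less the opposing 14 gives net 64, which does reach 53, so (a) meets the standard; on (b) the weight is 75 less the opposing 15 gives net 60, which does reach 53, so (b) meets the standard.
  The applicant carries Stage 1; the authority now bears the burden.
At Stage 2 the authority must meet clear and convincing evidence (weight exceeds 68): on (c) the weight is 84 less the opposing 3 gives net 81, which does exceed 68, so (c) meets the standard.
  Stage 2 carried; the final stage is satisfied.
With every stage satisfied, the authority prevails.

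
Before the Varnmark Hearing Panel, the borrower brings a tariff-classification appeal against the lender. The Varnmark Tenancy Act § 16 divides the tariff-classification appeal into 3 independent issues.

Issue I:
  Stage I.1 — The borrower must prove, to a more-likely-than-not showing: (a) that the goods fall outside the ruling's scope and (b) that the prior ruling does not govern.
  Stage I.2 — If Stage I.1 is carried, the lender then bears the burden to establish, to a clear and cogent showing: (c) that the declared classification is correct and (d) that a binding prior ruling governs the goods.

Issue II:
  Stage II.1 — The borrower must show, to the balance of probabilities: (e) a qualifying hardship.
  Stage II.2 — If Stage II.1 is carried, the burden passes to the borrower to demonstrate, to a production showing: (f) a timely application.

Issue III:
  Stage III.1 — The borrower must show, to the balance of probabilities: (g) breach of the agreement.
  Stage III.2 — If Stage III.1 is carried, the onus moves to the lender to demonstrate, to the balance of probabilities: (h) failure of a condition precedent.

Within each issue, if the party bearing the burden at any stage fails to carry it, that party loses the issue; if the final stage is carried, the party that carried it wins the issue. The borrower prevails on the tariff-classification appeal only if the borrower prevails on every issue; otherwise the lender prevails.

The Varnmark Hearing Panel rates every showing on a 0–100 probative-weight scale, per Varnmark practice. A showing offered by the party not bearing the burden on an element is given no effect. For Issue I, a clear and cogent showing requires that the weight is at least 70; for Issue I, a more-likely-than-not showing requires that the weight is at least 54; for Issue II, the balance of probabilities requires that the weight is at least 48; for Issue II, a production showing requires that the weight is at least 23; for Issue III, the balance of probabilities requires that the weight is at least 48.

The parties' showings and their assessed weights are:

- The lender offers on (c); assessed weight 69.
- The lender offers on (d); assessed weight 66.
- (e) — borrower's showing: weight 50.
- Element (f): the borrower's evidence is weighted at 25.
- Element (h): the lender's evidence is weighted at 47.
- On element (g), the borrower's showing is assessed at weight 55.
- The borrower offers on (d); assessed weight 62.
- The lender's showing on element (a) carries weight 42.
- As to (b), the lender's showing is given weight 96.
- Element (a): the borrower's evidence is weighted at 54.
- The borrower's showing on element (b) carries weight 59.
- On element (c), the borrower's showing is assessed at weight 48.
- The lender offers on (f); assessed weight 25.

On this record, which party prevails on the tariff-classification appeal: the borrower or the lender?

borrower

— Issue I —
Stage I.1 (borrower, a more-likely-than-not showing, weight is at least 54): (a) 54 (lender's 42 disregarded) ≥ 54 — meets; (b) 59 (lender's 96 disregarded) ≥ 54 — meets.
  Stage I.1 carried; the burden shifts to the lender.
Stage I.2 (lender, a clear and cogent showing, weight is at least 70): (c) 69 (borrower's 48 disregarded) < 70 — fails; (d) 66 (borrower's 62 disregarded) < 70 — fails.
  Not every element is met, so the lender fails to carry Stage I.2.
The borrower prevails on this issue.
— Issue II —
Stage II.1 (borrower, the balance of probabilities, weight is at least 48): (e) 50 ≥ 48 — meets.
  Stage II.1 is satisfied; the borrower continues to bear the burden.
Stage II.2 (borrower, a production showing, weight is at least 23): (f) 25 (lender's 25 disregarded) ≥ 23 — meets.
  All elements met at the final stage.
Every stage carried; the borrower prevails on this issue.
— Issue III —
Stage III.1 — burden on borrower; standard: the balance of probabilities (weight is at least 48).
    (g): 55 ≥ 48 [met]
  All elements met. The burden passes to the lender.
Stage III.2 — burden on lender; standard: the balance of probabilities (weight is at least 48).
    (h): 47 < 48 [not met]
  Stage III.2 not carried; the lender fails its burden.
So the borrower prevails on this issue.
Per-issue: Issue I → borrower; Issue II → borrower; Issue III → borrower. The borrower must prevail on every issue; overall, the borrower prevails.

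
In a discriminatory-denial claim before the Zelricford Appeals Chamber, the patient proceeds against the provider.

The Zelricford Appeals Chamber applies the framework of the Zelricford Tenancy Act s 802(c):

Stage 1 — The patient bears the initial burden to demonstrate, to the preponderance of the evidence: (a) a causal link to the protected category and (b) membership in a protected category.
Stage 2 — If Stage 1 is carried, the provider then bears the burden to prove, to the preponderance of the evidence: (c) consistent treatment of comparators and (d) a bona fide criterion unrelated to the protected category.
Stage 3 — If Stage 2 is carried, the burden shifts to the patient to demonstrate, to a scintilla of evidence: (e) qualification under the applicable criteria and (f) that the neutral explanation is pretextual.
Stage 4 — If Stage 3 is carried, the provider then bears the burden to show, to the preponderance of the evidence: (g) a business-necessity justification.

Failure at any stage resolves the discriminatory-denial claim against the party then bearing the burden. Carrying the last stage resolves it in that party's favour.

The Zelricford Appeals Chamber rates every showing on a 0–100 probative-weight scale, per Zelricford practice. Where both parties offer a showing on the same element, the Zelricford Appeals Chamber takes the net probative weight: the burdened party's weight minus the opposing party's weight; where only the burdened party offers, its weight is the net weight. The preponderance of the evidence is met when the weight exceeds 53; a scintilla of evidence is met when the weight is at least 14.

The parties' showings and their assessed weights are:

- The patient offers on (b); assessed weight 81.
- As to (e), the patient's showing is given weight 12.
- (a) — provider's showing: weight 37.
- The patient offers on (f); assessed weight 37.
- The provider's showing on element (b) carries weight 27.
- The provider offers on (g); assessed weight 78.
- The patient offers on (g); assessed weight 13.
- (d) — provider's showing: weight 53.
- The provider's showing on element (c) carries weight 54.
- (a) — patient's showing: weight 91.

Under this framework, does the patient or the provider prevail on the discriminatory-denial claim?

Stage 1 (patient, the preponderance of the evidence, weight exceeds 53): (a) net 91−37=54 > 53 — meets; (b) net 81−27=54 > 53 — meets.
  All elements met. The burden passes to the provider.
Stage 2 (provider, the preponderance of the evidence, weight exceeds 53): (c) 54 > 53 — meets; (d) 53 ≤ 53 — fails.
  Not every element is met, so the provider fails to carry Stage 2.
The patient prevails.

patient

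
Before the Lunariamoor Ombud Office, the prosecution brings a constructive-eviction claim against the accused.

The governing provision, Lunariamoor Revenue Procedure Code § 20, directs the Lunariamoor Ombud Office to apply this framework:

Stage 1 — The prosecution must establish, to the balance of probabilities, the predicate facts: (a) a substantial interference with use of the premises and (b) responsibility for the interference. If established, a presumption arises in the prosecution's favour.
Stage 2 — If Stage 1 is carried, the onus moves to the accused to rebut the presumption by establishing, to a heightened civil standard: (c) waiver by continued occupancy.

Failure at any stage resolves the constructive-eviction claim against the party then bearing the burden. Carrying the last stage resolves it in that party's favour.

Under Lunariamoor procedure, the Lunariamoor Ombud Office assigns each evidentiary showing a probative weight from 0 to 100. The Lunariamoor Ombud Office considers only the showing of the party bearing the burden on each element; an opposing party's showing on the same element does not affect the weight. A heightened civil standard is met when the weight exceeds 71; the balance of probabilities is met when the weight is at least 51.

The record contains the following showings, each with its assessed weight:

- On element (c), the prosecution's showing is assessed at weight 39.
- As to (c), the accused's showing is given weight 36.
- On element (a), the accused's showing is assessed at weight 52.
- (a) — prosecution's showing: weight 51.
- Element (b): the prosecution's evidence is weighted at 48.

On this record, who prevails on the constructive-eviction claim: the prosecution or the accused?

At Stage 1 the prosecution must meet the balance of probabilities (weight is at least 51): on (a) the weight is 51 (the accused's 52 is given no effect), ≥ 51, so (a) meets the standard; on (b) the weight is 48, < 51, so (b) does not meet the standard.
  Not every element is met, so the prosecution fails to carry Stage 1.
The accused prevails.

accused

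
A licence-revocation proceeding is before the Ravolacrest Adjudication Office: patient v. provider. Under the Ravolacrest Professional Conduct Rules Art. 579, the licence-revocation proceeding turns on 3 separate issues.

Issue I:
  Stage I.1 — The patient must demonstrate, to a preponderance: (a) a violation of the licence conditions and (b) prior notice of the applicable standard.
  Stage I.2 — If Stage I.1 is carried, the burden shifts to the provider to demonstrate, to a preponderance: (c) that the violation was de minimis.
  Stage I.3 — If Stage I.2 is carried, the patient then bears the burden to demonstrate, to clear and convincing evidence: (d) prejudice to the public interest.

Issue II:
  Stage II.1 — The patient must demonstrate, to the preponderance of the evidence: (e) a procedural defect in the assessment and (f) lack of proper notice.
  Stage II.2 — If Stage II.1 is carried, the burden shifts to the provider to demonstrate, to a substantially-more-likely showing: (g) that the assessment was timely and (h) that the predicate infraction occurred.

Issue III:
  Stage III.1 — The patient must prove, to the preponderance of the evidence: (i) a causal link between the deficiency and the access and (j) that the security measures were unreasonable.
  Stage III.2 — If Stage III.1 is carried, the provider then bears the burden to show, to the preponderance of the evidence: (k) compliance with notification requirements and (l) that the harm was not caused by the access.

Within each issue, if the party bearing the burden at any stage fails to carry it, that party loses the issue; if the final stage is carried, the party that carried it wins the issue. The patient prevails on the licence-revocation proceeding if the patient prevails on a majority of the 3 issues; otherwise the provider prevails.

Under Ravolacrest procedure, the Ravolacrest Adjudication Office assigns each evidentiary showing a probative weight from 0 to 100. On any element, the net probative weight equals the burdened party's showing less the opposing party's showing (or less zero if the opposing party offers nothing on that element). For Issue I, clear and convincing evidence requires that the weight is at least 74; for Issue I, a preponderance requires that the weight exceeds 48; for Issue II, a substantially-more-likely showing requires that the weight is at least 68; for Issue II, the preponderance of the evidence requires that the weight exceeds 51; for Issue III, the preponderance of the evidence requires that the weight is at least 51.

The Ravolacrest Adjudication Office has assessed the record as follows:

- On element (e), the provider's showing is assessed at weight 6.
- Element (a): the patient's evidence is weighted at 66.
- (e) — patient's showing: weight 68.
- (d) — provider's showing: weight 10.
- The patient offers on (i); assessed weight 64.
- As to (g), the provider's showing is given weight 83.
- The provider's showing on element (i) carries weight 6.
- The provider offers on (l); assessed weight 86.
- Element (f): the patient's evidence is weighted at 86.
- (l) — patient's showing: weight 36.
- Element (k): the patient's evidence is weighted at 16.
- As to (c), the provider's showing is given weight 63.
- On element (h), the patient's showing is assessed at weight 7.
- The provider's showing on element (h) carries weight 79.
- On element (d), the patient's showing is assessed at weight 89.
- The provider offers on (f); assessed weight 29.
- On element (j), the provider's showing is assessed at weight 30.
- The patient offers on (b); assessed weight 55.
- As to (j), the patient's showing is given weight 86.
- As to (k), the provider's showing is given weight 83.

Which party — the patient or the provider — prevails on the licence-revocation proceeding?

patient

— Issue I —
Stage I.1 — burden on patient; standard: a preponderance (weight exceeds 48).
    (a): 66 > 48 [met]
    (b): 55 > 48 [met]
  Stage I.1 is satisfied; the onus moves to the provider.
Stage I.2 — burden on provider; standard: a preponderance (weight exceeds 48).
    (c): 63 > 48 [met]
  Stage I.2 carried; the burden shifts to the patient.
Stage I.3 — burden on patient; standard: clear and convincing evidence (weight is at least 74).
    (d): 89 − 10 = 79 ≥ 74 [met]
  Stage I.3 carried; the final stage is satisfied.
All stages carried — the patient prevails on this issue.
— Issue II —
Stage II.1 (patient, the preponderance of the evidence, weight exceeds 51): (e) net 68−6=62 > 51 — meets; (f) net 86−29=57 > 51 — meets.
  Stage II.1 carried; the burden shifts to the provider.
Stage II.2 (provider, a substantially-more-likely showing, weight is at least 68): (g) 83 ≥ 68 — meets; (h) net 79−7=72 ≥ 68 — meets.
  Stage II.2 carried; the final stage is satisfied.
All stages carried — the provider prevails on this issue.
— Issue III —
Stage III.1 — burden on patient; standard: the preponderance of the evidence (weight is at least 51).
    (i): 64 − 6 = 58 ≥ 51 [met]
    (j): 86 − 30 = 56 ≥ 51 [met]
  Stage III.1 is satisfied; the onus moves to the provider.
Stage III.2 — burden on provider; standard: the preponderance of the evidence (weight is at least 51).
    (k): 83 − 16 = 67 ≥ 51 [met]
    (l): 86 − 36 = 50 < 51 [not met]
  The provider does not carry Stage III.2.
So the patient prevails on this issue.
Per-issue: Issue I → patient; Issue II → provider; Issue III → patient. The patient must prevail on a majority of issues; overall, the patient prevails.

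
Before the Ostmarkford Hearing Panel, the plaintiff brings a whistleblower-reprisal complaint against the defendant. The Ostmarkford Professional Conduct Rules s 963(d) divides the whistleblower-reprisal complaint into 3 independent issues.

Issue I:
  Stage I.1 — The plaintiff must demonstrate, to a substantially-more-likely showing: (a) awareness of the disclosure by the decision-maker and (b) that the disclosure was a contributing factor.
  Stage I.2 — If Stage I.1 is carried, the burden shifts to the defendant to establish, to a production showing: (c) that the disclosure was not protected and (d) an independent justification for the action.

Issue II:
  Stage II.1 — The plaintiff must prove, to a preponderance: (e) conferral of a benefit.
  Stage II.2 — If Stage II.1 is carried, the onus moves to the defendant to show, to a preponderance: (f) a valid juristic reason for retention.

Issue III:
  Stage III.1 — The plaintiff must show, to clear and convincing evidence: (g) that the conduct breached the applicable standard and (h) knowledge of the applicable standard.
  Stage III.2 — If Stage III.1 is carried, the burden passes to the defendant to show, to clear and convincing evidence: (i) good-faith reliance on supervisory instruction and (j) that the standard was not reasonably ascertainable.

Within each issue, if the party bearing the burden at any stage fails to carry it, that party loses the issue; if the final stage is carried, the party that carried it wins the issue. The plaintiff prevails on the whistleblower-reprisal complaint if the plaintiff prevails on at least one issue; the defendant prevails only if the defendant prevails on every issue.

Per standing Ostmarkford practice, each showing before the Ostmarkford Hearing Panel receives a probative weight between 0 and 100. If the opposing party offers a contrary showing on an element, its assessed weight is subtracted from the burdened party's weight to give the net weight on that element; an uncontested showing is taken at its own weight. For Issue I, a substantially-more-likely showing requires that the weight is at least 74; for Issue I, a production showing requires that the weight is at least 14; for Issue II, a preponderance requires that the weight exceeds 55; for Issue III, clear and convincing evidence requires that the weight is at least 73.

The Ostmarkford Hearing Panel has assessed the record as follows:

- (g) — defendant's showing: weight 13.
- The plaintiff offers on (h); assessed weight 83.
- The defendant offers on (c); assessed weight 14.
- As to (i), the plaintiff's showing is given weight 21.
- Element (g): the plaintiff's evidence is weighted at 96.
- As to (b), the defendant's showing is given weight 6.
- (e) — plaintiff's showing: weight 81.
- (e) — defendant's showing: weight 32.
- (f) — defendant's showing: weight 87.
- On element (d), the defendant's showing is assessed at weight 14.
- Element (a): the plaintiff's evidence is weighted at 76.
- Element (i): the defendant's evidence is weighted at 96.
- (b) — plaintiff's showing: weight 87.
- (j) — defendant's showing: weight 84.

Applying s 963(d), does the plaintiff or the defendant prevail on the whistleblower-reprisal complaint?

defendant

— Issue I —
At Stage I.1 the plaintiff must meet a substantially-more-likely showing (weight is at least 74): on (a) the weight is 76, ≥ 74, so (a) meets the standard; on (b) the weight is 87 less the opposing 6 gives net 81, which does reach 74, so (b) meets the standard.
  Stage I.1 carried; the burden shifts to the defendant.
At Stage I.2 the defendant must meet a production showing (weight is at least 14): on (c) the weight is 14, ≥ 14, so (c) meets the standard; on (d) the weight is 14, ≥ 14, so (d) meets the standard.
  The defendant carries the last stage.
With every stage satisfied, the defendant prevails on this issue.
— Issue II —
Stage II.1 — burden on plaintiff; standard: a preponderance (weight exceeds 55).
    (e): 81 − 32 = 49 ≤ 55 [not met]
  Stage II.1 not carried; the plaintiff fails its burden.
The defendant prevails on this issue.
— Issue III —
Stage III.1 (plaintiff, clear and convincing evidence, weight is at least 73): (g) net 96−13=83 ≥ 73 — meets; (h) 83 ≥ 73 — meets.
  Stage III.1 is satisfied; the onus moves to the defendant.
Stage III.2 (defendant, clear and convincing evidence, weight is at least 73): (i) net 96−21=75 ≥ 73 — meets; (j) 84 ≥ 73 — meets.
  All elements met at the final stage.
All stages carried — the defendant prevails on this issue.
Per-issue: Issue I → defendant; Issue II → defendant; Issue III → defendant. The plaintiff must prevail on at least one issue; overall, the defendant prevails.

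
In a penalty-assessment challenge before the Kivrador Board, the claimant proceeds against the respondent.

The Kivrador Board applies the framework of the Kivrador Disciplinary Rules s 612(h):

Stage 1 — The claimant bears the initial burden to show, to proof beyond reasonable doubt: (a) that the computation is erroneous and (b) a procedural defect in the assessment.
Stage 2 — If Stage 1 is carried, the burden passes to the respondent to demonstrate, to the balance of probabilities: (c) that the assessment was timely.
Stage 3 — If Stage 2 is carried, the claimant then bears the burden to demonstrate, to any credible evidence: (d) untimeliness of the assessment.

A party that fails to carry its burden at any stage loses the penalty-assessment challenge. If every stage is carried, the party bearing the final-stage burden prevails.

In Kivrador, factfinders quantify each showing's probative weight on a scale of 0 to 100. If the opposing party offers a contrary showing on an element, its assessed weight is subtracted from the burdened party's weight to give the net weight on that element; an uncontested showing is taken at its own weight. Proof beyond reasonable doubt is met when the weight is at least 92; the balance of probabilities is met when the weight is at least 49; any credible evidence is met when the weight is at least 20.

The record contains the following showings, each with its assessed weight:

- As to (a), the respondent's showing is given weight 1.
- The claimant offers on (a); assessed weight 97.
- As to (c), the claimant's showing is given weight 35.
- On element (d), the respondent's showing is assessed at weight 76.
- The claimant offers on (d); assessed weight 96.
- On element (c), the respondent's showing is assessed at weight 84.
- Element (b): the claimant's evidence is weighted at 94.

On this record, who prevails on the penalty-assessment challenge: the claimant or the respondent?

claimant

At Stage 1 the claimant must meet proof beyond reasonable doubt (weight is at least 92): on (a) the weight is 97 less the opposing 1 gives net 96, which does reach 92, so (a) meets the standard; on (b) the weight is 94, which does reach 92, so (b) meets the standard.
  Stage 1 carried; the burden shifts to the respondent.
At Stage 2 the respondent must meet the balance of probabilities (weight is at least 49): on (c) the weight is 84 less the opposing 35 gives net 49, which does reach 49, so (c) meets the standard.
  Stage 2 carried; the burden shifts to the claimant.
At Stage 3 the claimant must meet any credible evidence (weight is at least 20): on (d) the weight is 96 less the opposing 76 gives net 20, ≥ 20, so (d) meets the standard.
  The claimant carries the last stage.
Every stage carried; the claimant prevails.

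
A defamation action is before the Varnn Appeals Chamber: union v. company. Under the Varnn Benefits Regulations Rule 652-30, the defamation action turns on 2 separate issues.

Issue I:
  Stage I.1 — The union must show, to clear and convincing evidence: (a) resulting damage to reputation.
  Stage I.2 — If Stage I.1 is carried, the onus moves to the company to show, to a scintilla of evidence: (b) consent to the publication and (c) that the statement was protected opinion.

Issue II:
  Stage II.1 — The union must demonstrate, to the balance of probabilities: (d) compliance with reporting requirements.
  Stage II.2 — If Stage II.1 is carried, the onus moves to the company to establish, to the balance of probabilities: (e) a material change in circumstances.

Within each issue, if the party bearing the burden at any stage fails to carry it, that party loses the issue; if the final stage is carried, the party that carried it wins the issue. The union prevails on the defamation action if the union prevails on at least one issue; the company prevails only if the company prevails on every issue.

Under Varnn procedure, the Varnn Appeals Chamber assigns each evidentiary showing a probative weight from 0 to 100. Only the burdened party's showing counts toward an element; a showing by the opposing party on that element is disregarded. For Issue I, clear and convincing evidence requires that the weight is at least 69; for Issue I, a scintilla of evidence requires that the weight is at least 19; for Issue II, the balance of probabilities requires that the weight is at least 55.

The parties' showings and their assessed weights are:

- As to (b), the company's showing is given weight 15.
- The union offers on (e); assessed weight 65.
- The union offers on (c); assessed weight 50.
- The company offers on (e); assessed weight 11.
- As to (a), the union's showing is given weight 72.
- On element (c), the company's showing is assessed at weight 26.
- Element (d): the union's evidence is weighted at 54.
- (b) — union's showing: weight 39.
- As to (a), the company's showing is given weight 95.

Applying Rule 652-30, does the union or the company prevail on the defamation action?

union

— Issue I —
Stage I.1 — burden on union; standard: clear and convincing evidence (weight is at least 69).
    (a): 72 (company's 95 disregarded) ≥ 69 [met]
  Stage I.1 carried; the burden shifts to the company.
Stage I.2 — burden on company; standard: a scintilla of evidence (weight is at least 19).
    (b): 15 (union's 39 disregarded) < 19 [not met]
    (c): 26 (union's 50 disregarded) ≥ 19 [met]
  Stage I.2 not carried; the company fails its burden.
The union prevails on this issue.
— Issue II —
Stage II.1 — burden on union; standard: the balance of probabilities (weight is at least 55).
    (d): 54 < 55 [not met]
  Stage II.1 not carried; the union fails its burden.
The analysis ends at Stage II.1; the company prevails on this issue.
Per-issue: Issue I → union; Issue II → company. The union must prevail on at least one issue; overall, the union prevails.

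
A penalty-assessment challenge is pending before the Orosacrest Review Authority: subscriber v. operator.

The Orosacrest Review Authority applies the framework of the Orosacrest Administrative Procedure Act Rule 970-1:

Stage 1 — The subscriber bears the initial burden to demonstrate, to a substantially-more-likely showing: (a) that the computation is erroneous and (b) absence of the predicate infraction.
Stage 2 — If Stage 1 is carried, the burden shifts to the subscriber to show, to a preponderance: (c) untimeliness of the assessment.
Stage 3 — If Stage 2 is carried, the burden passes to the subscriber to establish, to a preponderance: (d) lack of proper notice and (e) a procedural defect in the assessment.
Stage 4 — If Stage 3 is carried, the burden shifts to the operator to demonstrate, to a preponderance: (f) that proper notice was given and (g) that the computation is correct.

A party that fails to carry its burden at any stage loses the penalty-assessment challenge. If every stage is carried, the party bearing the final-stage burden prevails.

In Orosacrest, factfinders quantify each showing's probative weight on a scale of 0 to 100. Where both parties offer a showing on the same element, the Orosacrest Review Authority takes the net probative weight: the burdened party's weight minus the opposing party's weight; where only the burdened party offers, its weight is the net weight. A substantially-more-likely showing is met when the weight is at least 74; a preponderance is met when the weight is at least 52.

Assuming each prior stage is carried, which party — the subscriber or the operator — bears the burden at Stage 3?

subscriber

Stage 3's rule assigns the burden to the subscriber (to a preponderance).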